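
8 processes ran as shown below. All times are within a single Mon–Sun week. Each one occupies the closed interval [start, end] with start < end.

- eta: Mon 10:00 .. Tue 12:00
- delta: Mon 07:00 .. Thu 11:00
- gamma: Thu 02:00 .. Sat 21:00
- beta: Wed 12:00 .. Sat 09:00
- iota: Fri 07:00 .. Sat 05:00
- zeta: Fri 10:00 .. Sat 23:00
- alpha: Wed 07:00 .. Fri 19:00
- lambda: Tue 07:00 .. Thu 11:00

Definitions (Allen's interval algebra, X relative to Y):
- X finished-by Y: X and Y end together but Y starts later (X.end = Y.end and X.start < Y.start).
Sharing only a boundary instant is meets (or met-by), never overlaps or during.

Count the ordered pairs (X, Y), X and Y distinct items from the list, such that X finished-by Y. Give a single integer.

Checking all 56 ordered pairs for relation 'finished-by'; matching pairs in alphabetical order:
(delta, lambda): delta finished-by lambda ✓
Count: 1.

1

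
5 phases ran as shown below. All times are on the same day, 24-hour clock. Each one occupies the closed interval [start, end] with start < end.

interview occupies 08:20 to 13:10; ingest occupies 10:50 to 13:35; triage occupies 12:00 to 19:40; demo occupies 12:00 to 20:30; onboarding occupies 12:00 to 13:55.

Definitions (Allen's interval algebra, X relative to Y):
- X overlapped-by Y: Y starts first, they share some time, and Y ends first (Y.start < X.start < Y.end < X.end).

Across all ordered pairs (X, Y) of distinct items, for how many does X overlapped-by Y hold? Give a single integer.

7

Checking all 20 ordered pairs for relation 'overlapped-by'; matching pairs in alphabetical order:
(demo, ingest): demo overlapped-by ingest ✓
(demo, interview): demo overlapped-by interview ✓
(ingest, interview): ingest overlapped-by interview ✓
(onboarding, ingest): onboarding overlapped-by ingest ✓
(onboarding, interview): onboarding overlapped-by interview ✓
(triage, ingest): triage overlapped-by ingest ✓
(triage, interview): triage overlapped-by interview ✓
Count: 7.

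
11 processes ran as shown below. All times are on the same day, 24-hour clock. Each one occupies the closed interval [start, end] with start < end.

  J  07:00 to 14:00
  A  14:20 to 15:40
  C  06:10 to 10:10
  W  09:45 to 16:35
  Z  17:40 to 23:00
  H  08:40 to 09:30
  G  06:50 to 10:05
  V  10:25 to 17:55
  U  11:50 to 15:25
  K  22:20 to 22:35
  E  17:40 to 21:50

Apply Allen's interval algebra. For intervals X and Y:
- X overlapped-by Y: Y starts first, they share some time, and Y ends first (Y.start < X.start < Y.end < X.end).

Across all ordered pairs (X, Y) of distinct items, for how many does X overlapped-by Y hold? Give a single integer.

Checking all 110 ordered pairs for relation 'overlapped-by'; matching pairs in alphabetical order:
(A, U): A overlapped-by U ✓
(E, V): E overlapped-by V ✓
(J, C): J overlapped-by C ✓
(J, G): J overlapped-by G ✓
(U, J): U overlapped-by J ✓
(V, J): V overlapped-by J ✓
(V, W): V overlapped-by W ✓
(W, C): W overlapped-by C ✓
(W, G): W overlapped-by G ✓
(W, J): W overlapped-by J ✓
(Z, V): Z overlapped-by V ✓
Count: 11.

11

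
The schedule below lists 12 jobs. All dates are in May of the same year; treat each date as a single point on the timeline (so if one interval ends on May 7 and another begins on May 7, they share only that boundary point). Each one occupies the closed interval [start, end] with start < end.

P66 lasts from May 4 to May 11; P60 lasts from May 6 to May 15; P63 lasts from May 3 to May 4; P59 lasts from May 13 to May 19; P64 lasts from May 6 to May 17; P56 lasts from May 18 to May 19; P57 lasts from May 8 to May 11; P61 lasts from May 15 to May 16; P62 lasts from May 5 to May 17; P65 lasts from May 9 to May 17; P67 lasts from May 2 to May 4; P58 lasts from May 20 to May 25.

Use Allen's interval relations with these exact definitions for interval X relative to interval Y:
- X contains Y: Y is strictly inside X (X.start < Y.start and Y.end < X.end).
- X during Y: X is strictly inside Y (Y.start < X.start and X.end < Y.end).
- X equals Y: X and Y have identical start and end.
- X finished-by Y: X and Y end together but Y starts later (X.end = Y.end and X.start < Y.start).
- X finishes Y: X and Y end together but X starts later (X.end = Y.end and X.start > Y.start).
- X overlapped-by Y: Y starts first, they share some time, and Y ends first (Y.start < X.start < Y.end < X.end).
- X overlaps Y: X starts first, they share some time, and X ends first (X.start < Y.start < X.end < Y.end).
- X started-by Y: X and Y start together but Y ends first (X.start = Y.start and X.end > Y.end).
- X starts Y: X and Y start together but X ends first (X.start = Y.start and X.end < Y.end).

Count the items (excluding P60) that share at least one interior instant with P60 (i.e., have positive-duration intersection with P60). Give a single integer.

6

Target P60 = [May 6, May 15].
P56 [May 18, May 19] → after → no.
P57 [May 8, May 11] → during → counts.
P58 [May 20, May 25] → after → no.
P59 [May 13, May 19] → overlapped-by → counts.
P61 [May 15, May 16] → met-by → no.
P62 [May 5, May 17] → contains → counts.
P63 [May 3, May 4] → before → no.
P64 [May 6, May 17] → started-by → counts.
P65 [May 9, May 17] → overlapped-by → counts.
P66 [May 4, May 11] → overlaps → counts.
P67 [May 2, May 4] → before → no.
Total: 6.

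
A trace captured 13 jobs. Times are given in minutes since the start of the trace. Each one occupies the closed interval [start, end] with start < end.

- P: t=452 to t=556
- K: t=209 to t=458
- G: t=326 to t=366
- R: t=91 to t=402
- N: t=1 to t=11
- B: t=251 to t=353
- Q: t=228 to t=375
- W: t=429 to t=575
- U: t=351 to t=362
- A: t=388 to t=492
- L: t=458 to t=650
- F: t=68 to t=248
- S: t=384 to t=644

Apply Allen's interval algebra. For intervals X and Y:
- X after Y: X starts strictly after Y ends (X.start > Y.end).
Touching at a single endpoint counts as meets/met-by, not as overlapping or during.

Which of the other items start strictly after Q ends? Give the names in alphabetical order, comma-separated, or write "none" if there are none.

A, L, P, S, W

Target Q = [t=228, t=375].
A [t=388, t=492] → after → yes.
B [t=251, t=353] → during → no.
F [t=68, t=248] → overlaps → no.
G [t=326, t=366] → during → no.
K [t=209, t=458] → contains → no.
L [t=458, t=650] → after → yes.
N [t=1, t=11] → before → no.
P [t=452, t=556] → after → yes.
R [t=91, t=402] → contains → no.
S [t=384, t=644] → after → yes.
U [t=351, t=362] → during → no.
W [t=429, t=575] → after → yes.
Result: A, L, P, S, W.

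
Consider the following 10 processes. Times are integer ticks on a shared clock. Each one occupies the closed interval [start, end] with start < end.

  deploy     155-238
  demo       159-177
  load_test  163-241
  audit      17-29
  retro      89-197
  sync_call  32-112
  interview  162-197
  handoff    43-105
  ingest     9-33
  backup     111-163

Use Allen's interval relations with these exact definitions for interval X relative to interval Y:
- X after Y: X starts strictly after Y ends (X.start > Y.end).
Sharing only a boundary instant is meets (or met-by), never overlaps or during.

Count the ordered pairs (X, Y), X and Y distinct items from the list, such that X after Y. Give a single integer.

Checking all 90 ordered pairs for relation 'after'; matching pairs in alphabetical order:
(backup, audit): backup after audit ✓
(backup, handoff): backup after handoff ✓
(backup, ingest): backup after ingest ✓
(demo, audit): demo after audit ✓
(demo, handoff): demo after handoff ✓
(demo, ingest): demo after ingest ✓
(demo, sync_call): demo after sync_call ✓
(deploy, audit): deploy after audit ✓
(deploy, handoff): deploy after handoff ✓
(deploy, ingest): deploy after ingest ✓
(deploy, sync_call): deploy after sync_call ✓
(handoff, audit): handoff after audit ✓
(handoff, ingest): handoff after ingest ✓
(interview, audit): interview after audit ✓
(interview, handoff): interview after handoff ✓
(interview, ingest): interview after ingest ✓
(interview, sync_call): interview after sync_call ✓
(load_test, audit): load_test after audit ✓
(load_test, handoff): load_test after handoff ✓
(load_test, ingest): load_test after ingest ✓
(load_test, sync_call): load_test after sync_call ✓
(retro, audit): retro after audit ✓
(retro, ingest): retro after ingest ✓
(sync_call, audit): sync_call after audit ✓
Count: 24.

24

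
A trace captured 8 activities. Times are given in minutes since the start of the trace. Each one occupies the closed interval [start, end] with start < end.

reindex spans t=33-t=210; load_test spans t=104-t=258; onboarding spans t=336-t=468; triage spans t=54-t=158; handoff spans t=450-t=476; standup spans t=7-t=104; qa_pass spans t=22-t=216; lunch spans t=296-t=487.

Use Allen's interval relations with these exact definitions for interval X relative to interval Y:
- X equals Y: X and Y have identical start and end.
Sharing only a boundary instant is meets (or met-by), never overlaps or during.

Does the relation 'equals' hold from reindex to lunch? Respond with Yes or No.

reindex = [t=33, t=210], lunch = [t=296, t=487].
Actual relation of reindex to lunch: before.
Asked whether 'equals' holds → No.

No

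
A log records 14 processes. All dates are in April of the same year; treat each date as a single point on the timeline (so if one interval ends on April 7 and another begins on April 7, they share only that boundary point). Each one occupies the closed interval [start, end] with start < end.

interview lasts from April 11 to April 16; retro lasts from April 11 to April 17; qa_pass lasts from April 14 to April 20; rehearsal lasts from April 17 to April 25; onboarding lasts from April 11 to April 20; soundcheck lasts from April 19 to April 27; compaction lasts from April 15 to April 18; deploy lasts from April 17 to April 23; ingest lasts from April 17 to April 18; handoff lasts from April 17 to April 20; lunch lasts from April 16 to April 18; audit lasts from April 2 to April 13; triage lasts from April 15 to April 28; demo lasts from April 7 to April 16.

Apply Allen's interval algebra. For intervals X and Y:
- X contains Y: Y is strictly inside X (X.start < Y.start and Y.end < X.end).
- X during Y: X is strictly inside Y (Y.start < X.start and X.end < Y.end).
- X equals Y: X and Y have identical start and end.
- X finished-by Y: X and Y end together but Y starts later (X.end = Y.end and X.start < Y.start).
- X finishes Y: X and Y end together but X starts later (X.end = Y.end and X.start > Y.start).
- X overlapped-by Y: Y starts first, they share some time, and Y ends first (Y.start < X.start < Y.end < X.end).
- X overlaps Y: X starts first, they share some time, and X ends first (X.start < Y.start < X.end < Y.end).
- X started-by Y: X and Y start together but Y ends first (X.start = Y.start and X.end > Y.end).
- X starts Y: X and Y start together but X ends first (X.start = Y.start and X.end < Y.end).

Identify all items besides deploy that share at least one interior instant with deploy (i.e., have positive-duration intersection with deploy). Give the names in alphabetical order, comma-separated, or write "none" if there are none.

Target deploy = [April 17, April 23].
audit [April 2, April 13] → before → no.
compaction [April 15, April 18] → overlaps → yes.
demo [April 7, April 16] → before → no.
handoff [April 17, April 20] → starts → yes.
ingest [April 17, April 18] → starts → yes.
interview [April 11, April 16] → before → no.
lunch [April 16, April 18] → overlaps → yes.
onboarding [April 11, April 20] → overlaps → yes.
qa_pass [April 14, April 20] → overlaps → yes.
rehearsal [April 17, April 25] → started-by → yes.
retro [April 11, April 17] → meets → no.
soundcheck [April 19, April 27] → overlapped-by → yes.
triage [April 15, April 28] → contains → yes.
Result: compaction, handoff, ingest, lunch, onboarding, qa_pass, rehearsal, soundcheck, triage.

compaction, handoff, ingest, lunch, onboarding, qa_pass, rehearsal, soundcheck, triage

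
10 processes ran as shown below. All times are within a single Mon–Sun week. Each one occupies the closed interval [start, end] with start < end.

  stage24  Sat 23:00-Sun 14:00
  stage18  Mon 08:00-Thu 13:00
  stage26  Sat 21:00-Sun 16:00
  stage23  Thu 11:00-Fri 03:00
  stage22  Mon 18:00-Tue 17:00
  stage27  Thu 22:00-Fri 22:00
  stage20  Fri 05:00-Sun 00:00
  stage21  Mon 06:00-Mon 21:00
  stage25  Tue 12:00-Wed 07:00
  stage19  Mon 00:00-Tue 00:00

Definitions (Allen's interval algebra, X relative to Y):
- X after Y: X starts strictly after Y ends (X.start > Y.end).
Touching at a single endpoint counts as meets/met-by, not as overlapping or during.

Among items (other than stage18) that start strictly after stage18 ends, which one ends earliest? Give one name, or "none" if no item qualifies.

stage27

Target stage18 = [Mon 08:00, Thu 13:00].
stage19 [Mon 00:00, Tue 00:00] → overlaps → excluded.
stage20 [Fri 05:00, Sun 00:00] → after → candidate.
stage21 [Mon 06:00, Mon 21:00] → overlaps → excluded.
stage22 [Mon 18:00, Tue 17:00] → during → excluded.
stage23 [Thu 11:00, Fri 03:00] → overlapped-by → excluded.
stage24 [Sat 23:00, Sun 14:00] → after → candidate.
stage25 [Tue 12:00, Wed 07:00] → during → excluded.
stage26 [Sat 21:00, Sun 16:00] → after → candidate.
stage27 [Thu 22:00, Fri 22:00] → after → candidate.
Among candidates, earliest end is Fri 22:00 → stage27.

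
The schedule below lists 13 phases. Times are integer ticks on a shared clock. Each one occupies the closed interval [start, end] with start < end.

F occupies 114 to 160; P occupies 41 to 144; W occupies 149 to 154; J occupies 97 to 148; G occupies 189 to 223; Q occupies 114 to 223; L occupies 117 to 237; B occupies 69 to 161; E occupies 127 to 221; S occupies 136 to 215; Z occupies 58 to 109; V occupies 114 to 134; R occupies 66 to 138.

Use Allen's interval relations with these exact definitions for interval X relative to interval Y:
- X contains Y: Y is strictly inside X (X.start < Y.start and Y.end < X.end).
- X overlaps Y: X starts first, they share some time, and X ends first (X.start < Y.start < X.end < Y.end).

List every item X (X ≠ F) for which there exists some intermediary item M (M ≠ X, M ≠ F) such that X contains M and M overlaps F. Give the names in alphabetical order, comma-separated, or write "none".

Target F = [114, 160].
Intermediaries M with M overlaps F: J, P, R.
Via J — items with X contains J: B.
Via P — items with X contains P: none.
Via R — items with X contains R: P.
Union: B, P.

B, P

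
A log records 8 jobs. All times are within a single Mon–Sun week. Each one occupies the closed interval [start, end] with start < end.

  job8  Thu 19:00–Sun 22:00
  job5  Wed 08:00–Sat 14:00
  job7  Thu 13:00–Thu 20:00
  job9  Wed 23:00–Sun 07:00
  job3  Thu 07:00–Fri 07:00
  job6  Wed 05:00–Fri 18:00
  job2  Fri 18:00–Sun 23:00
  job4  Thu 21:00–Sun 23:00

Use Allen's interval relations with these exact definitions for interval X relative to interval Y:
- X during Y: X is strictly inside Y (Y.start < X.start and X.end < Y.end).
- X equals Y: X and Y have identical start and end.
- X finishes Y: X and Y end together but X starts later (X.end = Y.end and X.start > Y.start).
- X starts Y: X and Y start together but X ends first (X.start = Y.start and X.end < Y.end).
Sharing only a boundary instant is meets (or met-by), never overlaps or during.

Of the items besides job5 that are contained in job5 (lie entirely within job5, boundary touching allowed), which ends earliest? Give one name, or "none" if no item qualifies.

Target job5 = [Wed 08:00, Sat 14:00].
job2 [Fri 18:00, Sun 23:00] → overlapped-by → excluded.
job3 [Thu 07:00, Fri 07:00] → during → candidate.
job4 [Thu 21:00, Sun 23:00] → overlapped-by → excluded.
job6 [Wed 05:00, Fri 18:00] → overlaps → excluded.
job7 [Thu 13:00, Thu 20:00] → during → candidate.
job8 [Thu 19:00, Sun 22:00] → overlapped-by → excluded.
job9 [Wed 23:00, Sun 07:00] → overlapped-by → excluded.
Among candidates, earliest end is Thu 20:00 → job7.

job7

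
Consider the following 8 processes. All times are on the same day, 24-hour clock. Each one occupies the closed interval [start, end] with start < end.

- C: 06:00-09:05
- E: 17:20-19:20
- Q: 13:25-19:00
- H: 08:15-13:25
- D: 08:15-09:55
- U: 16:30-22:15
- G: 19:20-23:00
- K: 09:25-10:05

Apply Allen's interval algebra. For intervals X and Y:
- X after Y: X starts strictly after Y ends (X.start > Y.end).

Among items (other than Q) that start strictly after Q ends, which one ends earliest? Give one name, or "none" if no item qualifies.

Target Q = [13:25, 19:00].
C [06:00, 09:05] → before → excluded.
D [08:15, 09:55] → before → excluded.
E [17:20, 19:20] → overlapped-by → excluded.
G [19:20, 23:00] → after → candidate.
H [08:15, 13:25] → meets → excluded.
K [09:25, 10:05] → before → excluded.
U [16:30, 22:15] → overlapped-by → excluded.
Among candidates, earliest end is 23:00 → G.

G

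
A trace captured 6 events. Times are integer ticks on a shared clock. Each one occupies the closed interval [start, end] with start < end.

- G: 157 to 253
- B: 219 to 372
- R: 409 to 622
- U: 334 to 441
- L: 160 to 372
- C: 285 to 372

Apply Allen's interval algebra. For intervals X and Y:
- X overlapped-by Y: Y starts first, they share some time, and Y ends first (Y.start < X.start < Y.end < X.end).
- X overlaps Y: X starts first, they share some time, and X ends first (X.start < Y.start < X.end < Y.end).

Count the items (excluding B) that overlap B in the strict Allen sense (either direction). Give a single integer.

2

Target B = [219, 372].
C [285, 372] → finishes → no.
G [157, 253] → overlaps → counts.
L [160, 372] → finished-by → no.
R [409, 622] → after → no.
U [334, 441] → overlapped-by → counts.
Total: 2.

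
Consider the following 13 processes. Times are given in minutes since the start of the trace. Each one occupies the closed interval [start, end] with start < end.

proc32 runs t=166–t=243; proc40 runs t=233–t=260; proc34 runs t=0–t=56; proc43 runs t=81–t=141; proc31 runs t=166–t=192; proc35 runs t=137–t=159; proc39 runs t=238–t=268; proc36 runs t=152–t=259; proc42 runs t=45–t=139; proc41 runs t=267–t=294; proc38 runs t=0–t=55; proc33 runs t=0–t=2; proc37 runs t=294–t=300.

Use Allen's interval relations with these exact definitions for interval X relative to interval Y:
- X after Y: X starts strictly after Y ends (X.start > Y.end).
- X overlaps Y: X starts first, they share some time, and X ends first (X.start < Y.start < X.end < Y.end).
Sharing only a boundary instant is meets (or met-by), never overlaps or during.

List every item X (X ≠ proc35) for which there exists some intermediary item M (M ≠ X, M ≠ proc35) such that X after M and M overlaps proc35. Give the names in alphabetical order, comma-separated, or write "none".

Target proc35 = [t=137, t=159].
Intermediaries M with M overlaps proc35: proc42, proc43.
Via proc42 — items with X after proc42: proc31, proc32, proc36, proc37, proc39, proc40, proc41.
Via proc43 — items with X after proc43: proc31, proc32, proc36, proc37, proc39, proc40, proc41.
Union: proc31, proc32, proc36, proc37, proc39, proc40, proc41.

proc31, proc32, proc36, proc37, proc39, proc40, proc41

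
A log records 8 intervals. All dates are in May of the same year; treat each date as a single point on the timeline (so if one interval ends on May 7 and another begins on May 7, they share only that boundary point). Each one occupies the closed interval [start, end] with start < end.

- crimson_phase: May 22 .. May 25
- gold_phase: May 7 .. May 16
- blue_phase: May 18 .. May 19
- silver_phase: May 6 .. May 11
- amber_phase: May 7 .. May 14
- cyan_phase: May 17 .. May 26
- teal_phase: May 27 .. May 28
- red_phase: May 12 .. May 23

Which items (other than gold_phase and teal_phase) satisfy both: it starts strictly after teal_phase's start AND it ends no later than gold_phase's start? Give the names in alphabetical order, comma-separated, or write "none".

none

Conditions: its start is strictly after teal_phase's start (X.start > May 27) AND its end is no later than gold_phase's start (X.end <= May 7).
amber_phase: start May 7 > May 27? ✗; end May 14 <= May 7? ✗ → no.
blue_phase: start May 18 > May 27? ✗; end May 19 <= May 7? ✗ → no.
crimson_phase: start May 22 > May 27? ✗; end May 25 <= May 7? ✗ → no.
cyan_phase: start May 17 > May 27? ✗; end May 26 <= May 7? ✗ → no.
red_phase: start May 12 > May 27? ✗; end May 23 <= May 7? ✗ → no.
silver_phase: start May 6 > May 27? ✗; end May 11 <= May 7? ✗ → no.
Result: none.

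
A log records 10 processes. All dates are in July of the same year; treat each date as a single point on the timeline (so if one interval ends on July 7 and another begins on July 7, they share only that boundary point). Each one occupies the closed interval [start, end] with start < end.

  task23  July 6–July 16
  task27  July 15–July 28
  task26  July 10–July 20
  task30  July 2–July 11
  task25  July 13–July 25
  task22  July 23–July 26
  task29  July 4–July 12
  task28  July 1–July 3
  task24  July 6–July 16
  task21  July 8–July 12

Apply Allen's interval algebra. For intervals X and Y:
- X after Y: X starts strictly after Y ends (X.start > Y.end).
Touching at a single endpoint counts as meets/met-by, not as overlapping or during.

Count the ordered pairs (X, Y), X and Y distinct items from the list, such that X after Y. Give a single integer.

20

Checking all 90 ordered pairs for relation 'after'; matching pairs in alphabetical order:
(task21, task28): task21 after task28 ✓
(task22, task21): task22 after task21 ✓
(task22, task23): task22 after task23 ✓
(task22, task24): task22 after task24 ✓
(task22, task26): task22 after task26 ✓
(task22, task28): task22 after task28 ✓
(task22, task29): task22 after task29 ✓
(task22, task30): task22 after task30 ✓
(task23, task28): task23 after task28 ✓
(task24, task28): task24 after task28 ✓
(task25, task21): task25 after task21 ✓
(task25, task28): task25 after task28 ✓
(task25, task29): task25 after task29 ✓
(task25, task30): task25 after task30 ✓
(task26, task28): task26 after task28 ✓
(task27, task21): task27 after task21 ✓
(task27, task28): task27 after task28 ✓
(task27, task29): task27 after task29 ✓
(task27, task30): task27 after task30 ✓
(task29, task28): task29 after task28 ✓
Count: 20.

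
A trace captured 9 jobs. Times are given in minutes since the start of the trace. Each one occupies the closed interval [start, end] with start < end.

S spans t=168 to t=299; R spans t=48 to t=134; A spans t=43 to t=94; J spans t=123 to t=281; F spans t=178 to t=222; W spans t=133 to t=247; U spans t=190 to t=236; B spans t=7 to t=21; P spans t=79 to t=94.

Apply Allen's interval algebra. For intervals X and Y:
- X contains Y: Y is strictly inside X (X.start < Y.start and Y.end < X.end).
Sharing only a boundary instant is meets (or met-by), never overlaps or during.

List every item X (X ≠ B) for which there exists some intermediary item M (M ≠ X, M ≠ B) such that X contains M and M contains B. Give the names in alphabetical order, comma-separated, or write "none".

none

Target B = [t=7, t=21].
Intermediaries M with M contains B: none.
Union: none.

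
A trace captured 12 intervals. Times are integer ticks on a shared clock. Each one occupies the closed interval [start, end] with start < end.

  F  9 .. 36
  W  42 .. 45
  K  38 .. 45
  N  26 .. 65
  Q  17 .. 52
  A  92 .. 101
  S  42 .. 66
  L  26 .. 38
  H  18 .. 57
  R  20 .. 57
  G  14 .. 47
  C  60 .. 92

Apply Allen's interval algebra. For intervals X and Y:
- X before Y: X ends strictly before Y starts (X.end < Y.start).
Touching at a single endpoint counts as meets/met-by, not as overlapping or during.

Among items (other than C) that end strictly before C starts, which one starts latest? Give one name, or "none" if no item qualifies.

W

Target C = [60, 92].
A [92, 101] → met-by → excluded.
F [9, 36] → before → candidate.
G [14, 47] → before → candidate.
H [18, 57] → before → candidate.
K [38, 45] → before → candidate.
L [26, 38] → before → candidate.
N [26, 65] → overlaps → excluded.
Q [17, 52] → before → candidate.
R [20, 57] → before → candidate.
S [42, 66] → overlaps → excluded.
W [42, 45] → before → candidate.
Among candidates, latest start is 42 → W.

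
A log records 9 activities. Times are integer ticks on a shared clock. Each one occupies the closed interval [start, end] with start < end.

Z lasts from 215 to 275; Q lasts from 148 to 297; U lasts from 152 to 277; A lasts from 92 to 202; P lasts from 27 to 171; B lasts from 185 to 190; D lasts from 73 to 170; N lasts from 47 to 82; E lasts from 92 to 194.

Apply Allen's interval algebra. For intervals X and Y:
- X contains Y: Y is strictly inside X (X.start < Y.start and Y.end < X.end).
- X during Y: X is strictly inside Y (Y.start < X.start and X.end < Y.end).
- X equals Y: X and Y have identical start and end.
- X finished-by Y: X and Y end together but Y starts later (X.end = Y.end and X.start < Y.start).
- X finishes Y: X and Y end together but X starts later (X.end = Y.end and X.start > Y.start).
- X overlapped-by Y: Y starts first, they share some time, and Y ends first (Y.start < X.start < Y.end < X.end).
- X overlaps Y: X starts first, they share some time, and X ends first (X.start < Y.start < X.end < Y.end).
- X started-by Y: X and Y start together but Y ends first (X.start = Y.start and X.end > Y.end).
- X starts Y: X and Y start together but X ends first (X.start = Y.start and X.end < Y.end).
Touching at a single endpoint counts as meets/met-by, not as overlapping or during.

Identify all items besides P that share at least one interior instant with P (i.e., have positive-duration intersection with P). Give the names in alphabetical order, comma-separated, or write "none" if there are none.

Target P = [27, 171].
A [92, 202] → overlapped-by → yes.
B [185, 190] → after → no.
D [73, 170] → during → yes.
E [92, 194] → overlapped-by → yes.
N [47, 82] → during → yes.
Q [148, 297] → overlapped-by → yes.
U [152, 277] → overlapped-by → yes.
Z [215, 275] → after → no.
Result: A, D, E, N, Q, U.

A, D, E, N, Q, U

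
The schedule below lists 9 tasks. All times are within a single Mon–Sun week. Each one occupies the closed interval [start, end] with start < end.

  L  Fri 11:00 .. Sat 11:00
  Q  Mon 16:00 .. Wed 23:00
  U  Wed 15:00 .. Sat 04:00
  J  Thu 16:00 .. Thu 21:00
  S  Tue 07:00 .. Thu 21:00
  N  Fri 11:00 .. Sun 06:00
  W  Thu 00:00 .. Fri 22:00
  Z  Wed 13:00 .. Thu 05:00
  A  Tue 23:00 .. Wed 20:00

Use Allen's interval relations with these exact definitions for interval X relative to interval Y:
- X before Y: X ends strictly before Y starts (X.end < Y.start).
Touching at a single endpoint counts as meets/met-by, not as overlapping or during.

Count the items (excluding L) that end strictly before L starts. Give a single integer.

Target L = [Fri 11:00, Sat 11:00].
A [Tue 23:00, Wed 20:00] → before → counts.
J [Thu 16:00, Thu 21:00] → before → counts.
N [Fri 11:00, Sun 06:00] → started-by → no.
Q [Mon 16:00, Wed 23:00] → before → counts.
S [Tue 07:00, Thu 21:00] → before → counts.
U [Wed 15:00, Sat 04:00] → overlaps → no.
W [Thu 00:00, Fri 22:00] → overlaps → no.
Z [Wed 13:00, Thu 05:00] → before → counts.
Total: 5.

5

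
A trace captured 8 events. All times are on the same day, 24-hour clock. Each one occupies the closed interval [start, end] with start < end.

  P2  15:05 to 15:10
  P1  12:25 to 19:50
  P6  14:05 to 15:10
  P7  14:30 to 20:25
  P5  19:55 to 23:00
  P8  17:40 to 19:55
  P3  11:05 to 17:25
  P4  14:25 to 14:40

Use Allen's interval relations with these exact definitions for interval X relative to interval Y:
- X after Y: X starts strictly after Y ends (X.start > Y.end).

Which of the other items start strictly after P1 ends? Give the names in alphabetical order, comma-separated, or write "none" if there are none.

P5

Target P1 = [12:25, 19:50].
P2 [15:05, 15:10] → during → no.
P3 [11:05, 17:25] → overlaps → no.
P4 [14:25, 14:40] → during → no.
P5 [19:55, 23:00] → after → yes.
P6 [14:05, 15:10] → during → no.
P7 [14:30, 20:25] → overlapped-by → no.
P8 [17:40, 19:55] → overlapped-by → no.
Result: P5.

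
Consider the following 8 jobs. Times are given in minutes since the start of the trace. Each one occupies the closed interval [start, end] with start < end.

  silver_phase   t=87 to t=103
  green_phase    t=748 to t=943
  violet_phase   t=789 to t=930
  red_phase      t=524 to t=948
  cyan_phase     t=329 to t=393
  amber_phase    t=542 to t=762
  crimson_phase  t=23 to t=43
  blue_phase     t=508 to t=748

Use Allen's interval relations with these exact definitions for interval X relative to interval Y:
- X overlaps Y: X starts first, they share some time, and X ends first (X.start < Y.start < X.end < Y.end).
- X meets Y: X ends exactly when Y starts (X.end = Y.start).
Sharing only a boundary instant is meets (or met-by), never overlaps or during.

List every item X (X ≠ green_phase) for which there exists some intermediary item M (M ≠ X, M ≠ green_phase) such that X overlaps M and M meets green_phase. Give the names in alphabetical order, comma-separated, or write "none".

none

Target green_phase = [t=748, t=943].
Intermediaries M with M meets green_phase: blue_phase.
Via blue_phase — items with X overlaps blue_phase: none.
Union: none.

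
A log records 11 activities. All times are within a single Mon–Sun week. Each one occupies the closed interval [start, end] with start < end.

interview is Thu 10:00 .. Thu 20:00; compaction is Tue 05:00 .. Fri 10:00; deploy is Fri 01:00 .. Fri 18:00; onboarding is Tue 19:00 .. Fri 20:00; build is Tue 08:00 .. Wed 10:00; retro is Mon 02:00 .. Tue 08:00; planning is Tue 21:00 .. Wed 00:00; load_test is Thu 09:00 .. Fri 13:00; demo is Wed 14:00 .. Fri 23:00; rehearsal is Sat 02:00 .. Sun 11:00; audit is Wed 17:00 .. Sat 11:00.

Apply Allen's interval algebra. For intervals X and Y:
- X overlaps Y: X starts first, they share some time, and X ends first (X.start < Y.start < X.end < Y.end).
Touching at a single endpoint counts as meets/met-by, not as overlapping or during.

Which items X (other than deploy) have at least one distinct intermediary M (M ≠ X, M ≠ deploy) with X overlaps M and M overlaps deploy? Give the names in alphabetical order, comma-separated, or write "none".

compaction, retro

Target deploy = [Fri 01:00, Fri 18:00].
Intermediaries M with M overlaps deploy: compaction, load_test.
Via compaction — items with X overlaps compaction: retro.
Via load_test — items with X overlaps load_test: compaction.
Union: compaction, retro.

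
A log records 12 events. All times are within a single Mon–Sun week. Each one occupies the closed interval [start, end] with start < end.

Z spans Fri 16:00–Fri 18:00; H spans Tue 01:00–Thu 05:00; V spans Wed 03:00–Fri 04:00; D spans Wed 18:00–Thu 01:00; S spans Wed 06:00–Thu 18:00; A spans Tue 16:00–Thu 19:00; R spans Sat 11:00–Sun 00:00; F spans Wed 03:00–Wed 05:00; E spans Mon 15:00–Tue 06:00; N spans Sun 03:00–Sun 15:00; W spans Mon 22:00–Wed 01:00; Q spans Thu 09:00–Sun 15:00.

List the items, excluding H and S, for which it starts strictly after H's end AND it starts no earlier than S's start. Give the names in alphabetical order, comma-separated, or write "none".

Conditions: its start is strictly after H's end (X.start > Thu 05:00) AND its start is no earlier than S's start (X.start >= Wed 06:00).
A: start Tue 16:00 > Thu 05:00? ✗; start Tue 16:00 >= Wed 06:00? ✗ → no.
D: start Wed 18:00 > Thu 05:00? ✗; start Wed 18:00 >= Wed 06:00? ✓ → no.
E: start Mon 15:00 > Thu 05:00? ✗; start Mon 15:00 >= Wed 06:00? ✗ → no.
F: start Wed 03:00 > Thu 05:00? ✗; start Wed 03:00 >= Wed 06:00? ✗ → no.
N: start Sun 03:00 > Thu 05:00? ✓; start Sun 03:00 >= Wed 06:00? ✓ → yes.
Q: start Thu 09:00 > Thu 05:00? ✓; start Thu 09:00 >= Wed 06:00? ✓ → yes.
R: start Sat 11:00 > Thu 05:00? ✓; start Sat 11:00 >= Wed 06:00? ✓ → yes.
V: start Wed 03:00 > Thu 05:00? ✗; start Wed 03:00 >= Wed 06:00? ✗ → no.
W: start Mon 22:00 > Thu 05:00? ✗; start Mon 22:00 >= Wed 06:00? ✗ → no.
Z: start Fri 16:00 > Thu 05:00? ✓; start Fri 16:00 >= Wed 06:00? ✓ → yes.
Result: N, Q, R, Z.

N, Q, R, Z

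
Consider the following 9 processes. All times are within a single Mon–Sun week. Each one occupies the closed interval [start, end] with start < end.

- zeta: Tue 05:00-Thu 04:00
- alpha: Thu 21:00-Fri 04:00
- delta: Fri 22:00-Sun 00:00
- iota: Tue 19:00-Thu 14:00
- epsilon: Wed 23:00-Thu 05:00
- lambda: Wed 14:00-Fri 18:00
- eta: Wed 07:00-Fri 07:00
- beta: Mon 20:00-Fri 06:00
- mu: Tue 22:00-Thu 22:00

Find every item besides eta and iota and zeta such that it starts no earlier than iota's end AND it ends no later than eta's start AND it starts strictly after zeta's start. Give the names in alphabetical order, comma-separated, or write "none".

Conditions: its start is no earlier than iota's end (X.start >= Thu 14:00) AND its end is no later than eta's start (X.end <= Wed 07:00) AND its start is strictly after zeta's start (X.start > Tue 05:00).
alpha: start Thu 21:00 >= Thu 14:00? ✓; end Fri 04:00 <= Wed 07:00? ✗; start Thu 21:00 > Tue 05:00? ✓ → no.
beta: start Mon 20:00 >= Thu 14:00? ✗; end Fri 06:00 <= Wed 07:00? ✗; start Mon 20:00 > Tue 05:00? ✗ → no.
delta: start Fri 22:00 >= Thu 14:00? ✓; end Sun 00:00 <= Wed 07:00? ✗; start Fri 22:00 > Tue 05:00? ✓ → no.
epsilon: start Wed 23:00 >= Thu 14:00? ✗; end Thu 05:00 <= Wed 07:00? ✗; start Wed 23:00 > Tue 05:00? ✓ → no.
lambda: start Wed 14:00 >= Thu 14:00? ✗; end Fri 18:00 <= Wed 07:00? ✗; start Wed 14:00 > Tue 05:00? ✓ → no.
mu: start Tue 22:00 >= Thu 14:00? ✗; end Thu 22:00 <= Wed 07:00? ✗; start Tue 22:00 > Tue 05:00? ✓ → no.
Result: none.

none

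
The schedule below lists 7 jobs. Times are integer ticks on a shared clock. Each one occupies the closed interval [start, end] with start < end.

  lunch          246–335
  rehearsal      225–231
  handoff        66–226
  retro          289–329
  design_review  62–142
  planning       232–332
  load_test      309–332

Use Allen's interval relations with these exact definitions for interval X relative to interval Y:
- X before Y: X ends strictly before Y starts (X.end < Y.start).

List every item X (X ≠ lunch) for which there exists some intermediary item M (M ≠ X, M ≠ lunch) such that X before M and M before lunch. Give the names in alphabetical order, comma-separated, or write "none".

Target lunch = [246, 335].
Intermediaries M with M before lunch: design_review, handoff, rehearsal.
Via design_review — items with X before design_review: none.
Via handoff — items with X before handoff: none.
Via rehearsal — items with X before rehearsal: design_review.
Union: design_review.

design_review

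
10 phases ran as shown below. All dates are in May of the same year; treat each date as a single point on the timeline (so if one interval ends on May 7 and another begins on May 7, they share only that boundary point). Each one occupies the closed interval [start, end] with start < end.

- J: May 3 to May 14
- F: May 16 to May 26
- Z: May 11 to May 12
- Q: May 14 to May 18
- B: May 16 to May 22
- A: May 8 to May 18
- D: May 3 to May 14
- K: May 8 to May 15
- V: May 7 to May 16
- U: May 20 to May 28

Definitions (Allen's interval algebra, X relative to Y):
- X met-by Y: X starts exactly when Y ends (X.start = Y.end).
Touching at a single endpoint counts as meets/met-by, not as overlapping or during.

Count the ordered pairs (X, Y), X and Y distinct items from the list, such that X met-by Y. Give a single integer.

4

Checking all 90 ordered pairs for relation 'met-by'; matching pairs in alphabetical order:
(B, V): B met-by V ✓
(F, V): F met-by V ✓
(Q, D): Q met-by D ✓
(Q, J): Q met-by J ✓
Count: 4.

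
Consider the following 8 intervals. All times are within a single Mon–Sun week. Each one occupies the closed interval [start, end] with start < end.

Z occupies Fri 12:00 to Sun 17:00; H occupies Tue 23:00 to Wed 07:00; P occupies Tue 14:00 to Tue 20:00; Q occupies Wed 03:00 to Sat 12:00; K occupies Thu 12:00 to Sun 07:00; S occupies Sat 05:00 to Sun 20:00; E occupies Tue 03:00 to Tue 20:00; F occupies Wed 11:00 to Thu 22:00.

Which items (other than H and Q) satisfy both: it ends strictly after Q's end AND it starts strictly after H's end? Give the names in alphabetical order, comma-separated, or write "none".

Conditions: its end is strictly after Q's end (X.end > Sat 12:00) AND its start is strictly after H's end (X.start > Wed 07:00).
E: end Tue 20:00 > Sat 12:00? ✗; start Tue 03:00 > Wed 07:00? ✗ → no.
F: end Thu 22:00 > Sat 12:00? ✗; start Wed 11:00 > Wed 07:00? ✓ → no.
K: end Sun 07:00 > Sat 12:00? ✓; start Thu 12:00 > Wed 07:00? ✓ → yes.
P: end Tue 20:00 > Sat 12:00? ✗; start Tue 14:00 > Wed 07:00? ✗ → no.
S: end Sun 20:00 > Sat 12:00? ✓; start Sat 05:00 > Wed 07:00? ✓ → yes.
Z: end Sun 17:00 > Sat 12:00? ✓; start Fri 12:00 > Wed 07:00? ✓ → yes.
Result: K, S, Z.

K, S, Z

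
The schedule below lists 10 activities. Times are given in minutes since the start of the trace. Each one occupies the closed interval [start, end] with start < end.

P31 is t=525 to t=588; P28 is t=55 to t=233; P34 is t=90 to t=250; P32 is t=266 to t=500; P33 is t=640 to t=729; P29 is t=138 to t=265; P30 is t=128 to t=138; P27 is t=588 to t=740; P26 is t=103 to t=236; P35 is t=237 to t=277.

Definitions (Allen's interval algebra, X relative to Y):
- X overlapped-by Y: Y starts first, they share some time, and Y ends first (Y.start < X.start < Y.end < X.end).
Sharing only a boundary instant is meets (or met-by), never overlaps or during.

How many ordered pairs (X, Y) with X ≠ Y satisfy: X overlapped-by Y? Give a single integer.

8

Checking all 90 ordered pairs for relation 'overlapped-by'; matching pairs in alphabetical order:
(P26, P28): P26 overlapped-by P28 ✓
(P29, P26): P29 overlapped-by P26 ✓
(P29, P28): P29 overlapped-by P28 ✓
(P29, P34): P29 overlapped-by P34 ✓
(P32, P35): P32 overlapped-by P35 ✓
(P34, P28): P34 overlapped-by P28 ✓
(P35, P29): P35 overlapped-by P29 ✓
(P35, P34): P35 overlapped-by P34 ✓
Count: 8.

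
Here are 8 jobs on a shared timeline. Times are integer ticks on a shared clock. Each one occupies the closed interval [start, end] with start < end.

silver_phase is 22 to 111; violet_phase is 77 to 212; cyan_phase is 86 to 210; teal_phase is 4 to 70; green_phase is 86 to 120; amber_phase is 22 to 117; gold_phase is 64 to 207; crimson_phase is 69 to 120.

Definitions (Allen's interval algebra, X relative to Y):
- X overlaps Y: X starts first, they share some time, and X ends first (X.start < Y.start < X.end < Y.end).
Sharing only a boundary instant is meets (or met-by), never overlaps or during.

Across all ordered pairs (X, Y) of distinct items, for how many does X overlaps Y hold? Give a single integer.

18

Checking all 56 ordered pairs for relation 'overlaps'; matching pairs in alphabetical order:
(amber_phase, crimson_phase): amber_phase overlaps crimson_phase ✓
(amber_phase, cyan_phase): amber_phase overlaps cyan_phase ✓
(amber_phase, gold_phase): amber_phase overlaps gold_phase ✓
(amber_phase, green_phase): amber_phase overlaps green_phase ✓
(amber_phase, violet_phase): amber_phase overlaps violet_phase ✓
(crimson_phase, cyan_phase): crimson_phase overlaps cyan_phase ✓
(crimson_phase, violet_phase): crimson_phase overlaps violet_phase ✓
(gold_phase, cyan_phase): gold_phase overlaps cyan_phase ✓
(gold_phase, violet_phase): gold_phase overlaps violet_phase ✓
(silver_phase, crimson_phase): silver_phase overlaps crimson_phase ✓
(silver_phase, cyan_phase): silver_phase overlaps cyan_phase ✓
(silver_phase, gold_phase): silver_phase overlaps gold_phase ✓
(silver_phase, green_phase): silver_phase overlaps green_phase ✓
(silver_phase, violet_phase): silver_phase overlaps violet_phase ✓
(teal_phase, amber_phase): teal_phase overlaps amber_phase ✓
(teal_phase, crimson_phase): teal_phase overlaps crimson_phase ✓
(teal_phase, gold_phase): teal_phase overlaps gold_phase ✓
(teal_phase, silver_phase): teal_phase overlaps silver_phase ✓
Count: 18.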